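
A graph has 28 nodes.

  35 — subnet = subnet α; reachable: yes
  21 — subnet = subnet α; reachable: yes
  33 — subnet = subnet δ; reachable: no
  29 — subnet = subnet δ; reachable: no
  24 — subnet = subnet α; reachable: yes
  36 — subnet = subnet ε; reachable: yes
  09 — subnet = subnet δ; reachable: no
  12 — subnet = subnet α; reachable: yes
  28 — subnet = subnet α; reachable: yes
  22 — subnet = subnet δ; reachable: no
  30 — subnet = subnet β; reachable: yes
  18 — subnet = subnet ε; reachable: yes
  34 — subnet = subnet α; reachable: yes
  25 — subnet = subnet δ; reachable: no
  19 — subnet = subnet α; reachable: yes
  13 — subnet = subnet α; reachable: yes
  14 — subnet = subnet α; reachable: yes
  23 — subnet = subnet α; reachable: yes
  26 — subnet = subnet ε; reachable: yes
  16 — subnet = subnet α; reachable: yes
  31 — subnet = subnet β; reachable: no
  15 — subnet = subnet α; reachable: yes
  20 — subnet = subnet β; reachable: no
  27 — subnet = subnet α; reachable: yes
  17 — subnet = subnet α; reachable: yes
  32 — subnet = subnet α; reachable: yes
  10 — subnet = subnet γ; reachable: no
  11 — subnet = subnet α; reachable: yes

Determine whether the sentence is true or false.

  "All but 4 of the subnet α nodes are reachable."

False

Truth condition: |A ∖ B| = 4.
|A| = 16, |A ∩ B| = 16, |A ∖ B| = 0.
|A ∖ B| = 0, so the statement is false.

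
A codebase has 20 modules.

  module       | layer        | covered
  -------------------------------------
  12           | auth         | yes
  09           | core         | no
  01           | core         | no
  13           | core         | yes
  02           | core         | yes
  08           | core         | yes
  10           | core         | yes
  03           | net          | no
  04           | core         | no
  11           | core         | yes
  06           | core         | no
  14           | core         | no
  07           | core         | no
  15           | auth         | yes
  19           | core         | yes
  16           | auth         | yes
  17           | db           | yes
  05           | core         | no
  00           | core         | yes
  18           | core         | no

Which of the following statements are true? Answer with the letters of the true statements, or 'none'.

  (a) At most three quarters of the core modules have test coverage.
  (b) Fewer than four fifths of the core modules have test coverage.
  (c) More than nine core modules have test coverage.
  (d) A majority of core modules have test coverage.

|A| = 15, |A ∩ B| = 7, |A ∖ B| = 8.
(a) |A ∩ B| / |A| ≤ 3/4: holds.
(b) |A ∩ B| / |A| < 4/5: holds.
(c) |A ∩ B| > 9: fails.
(d) |A ∩ B| > |A ∖ B|: fails.

(a), (b)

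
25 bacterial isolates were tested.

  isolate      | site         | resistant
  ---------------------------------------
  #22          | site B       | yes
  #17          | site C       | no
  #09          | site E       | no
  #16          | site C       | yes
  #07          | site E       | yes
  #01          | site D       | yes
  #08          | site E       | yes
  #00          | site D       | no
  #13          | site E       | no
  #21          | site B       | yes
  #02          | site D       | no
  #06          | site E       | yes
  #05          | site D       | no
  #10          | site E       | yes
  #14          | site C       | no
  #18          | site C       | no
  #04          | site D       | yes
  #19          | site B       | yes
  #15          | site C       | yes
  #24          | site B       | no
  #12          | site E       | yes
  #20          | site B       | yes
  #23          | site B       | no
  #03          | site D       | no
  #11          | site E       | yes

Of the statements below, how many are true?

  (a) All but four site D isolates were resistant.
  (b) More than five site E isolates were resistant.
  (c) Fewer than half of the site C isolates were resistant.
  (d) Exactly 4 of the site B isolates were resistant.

4

(a) site D: |A| = 6, |A ∩ B| = 2; needs |A ∖ B| = 4 — true.
(b) site E: |A| = 8, |A ∩ B| = 6; needs |A ∩ B| > 5 — true.
(c) site C: |A| = 5, |A ∩ B| = 2; needs |A ∩ B| < |A ∖ B| — true.
(d) site B: |A| = 6, |A ∩ B| = 4; needs |A ∩ B| = 4 — true.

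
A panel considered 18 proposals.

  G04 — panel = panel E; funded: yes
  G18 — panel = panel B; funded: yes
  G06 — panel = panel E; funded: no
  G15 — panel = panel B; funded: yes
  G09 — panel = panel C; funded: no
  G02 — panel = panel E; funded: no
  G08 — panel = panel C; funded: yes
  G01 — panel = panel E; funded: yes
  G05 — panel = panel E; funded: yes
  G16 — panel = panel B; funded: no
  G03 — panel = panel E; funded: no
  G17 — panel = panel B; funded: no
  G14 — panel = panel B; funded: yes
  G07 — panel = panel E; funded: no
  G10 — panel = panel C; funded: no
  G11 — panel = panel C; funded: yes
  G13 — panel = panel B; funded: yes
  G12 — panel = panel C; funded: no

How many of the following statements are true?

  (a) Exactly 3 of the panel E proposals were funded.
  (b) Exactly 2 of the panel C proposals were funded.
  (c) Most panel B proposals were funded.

3

(a) panel E: |A| = 7, |A ∩ B| = 3; needs |A ∩ B| = 3 — true.
(b) panel C: |A| = 5, |A ∩ B| = 2; needs |A ∩ B| = 2 — true.
(c) panel B: |A| = 6, |A ∩ B| = 4; needs |A ∩ B| > |A ∖ B| — true.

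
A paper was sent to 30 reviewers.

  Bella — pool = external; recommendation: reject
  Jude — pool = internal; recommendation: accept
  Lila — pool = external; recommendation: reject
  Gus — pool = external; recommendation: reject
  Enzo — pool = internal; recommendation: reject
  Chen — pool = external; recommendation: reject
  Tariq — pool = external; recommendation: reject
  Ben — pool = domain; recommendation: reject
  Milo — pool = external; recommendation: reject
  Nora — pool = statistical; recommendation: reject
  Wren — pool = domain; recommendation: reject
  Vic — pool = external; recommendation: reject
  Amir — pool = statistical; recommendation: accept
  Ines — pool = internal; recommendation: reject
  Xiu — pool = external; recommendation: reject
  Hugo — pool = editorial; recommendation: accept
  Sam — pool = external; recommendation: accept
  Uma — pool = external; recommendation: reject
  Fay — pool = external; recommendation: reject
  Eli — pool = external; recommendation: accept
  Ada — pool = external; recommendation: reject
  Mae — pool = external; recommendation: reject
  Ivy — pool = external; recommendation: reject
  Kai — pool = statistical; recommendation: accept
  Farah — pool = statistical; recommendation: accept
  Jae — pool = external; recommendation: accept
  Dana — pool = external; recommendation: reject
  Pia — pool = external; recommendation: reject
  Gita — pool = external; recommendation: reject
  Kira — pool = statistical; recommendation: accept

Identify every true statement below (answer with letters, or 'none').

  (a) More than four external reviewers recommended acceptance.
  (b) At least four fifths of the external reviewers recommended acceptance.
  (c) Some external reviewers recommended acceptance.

|A| = 19, |A ∩ B| = 3, |A ∖ B| = 16.
(a) |A ∩ B| > 4: fails.
(b) |A ∩ B| / |A| ≥ 4/5: fails.
(c) A ∩ B ≠ ∅ (|A ∩ B| ≥ 1): holds.

(c)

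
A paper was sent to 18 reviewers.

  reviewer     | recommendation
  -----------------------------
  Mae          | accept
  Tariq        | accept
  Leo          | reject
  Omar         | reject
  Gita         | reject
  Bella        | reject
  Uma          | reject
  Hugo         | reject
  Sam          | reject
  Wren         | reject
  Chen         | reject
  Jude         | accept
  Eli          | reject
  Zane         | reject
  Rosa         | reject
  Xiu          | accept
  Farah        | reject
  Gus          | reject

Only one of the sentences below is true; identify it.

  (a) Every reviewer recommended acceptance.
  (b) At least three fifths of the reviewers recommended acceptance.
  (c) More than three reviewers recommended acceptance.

(c)

|A| = 18, |A ∩ B| = 4, |A ∖ B| = 14.
(a) requires A ⊆ B, i.e. every element of A is in B (|A ∖ B| = 0): false.
(b) requires |A ∩ B| / |A| ≥ 3/5: false.
(c) requires |A ∩ B| > 3: true.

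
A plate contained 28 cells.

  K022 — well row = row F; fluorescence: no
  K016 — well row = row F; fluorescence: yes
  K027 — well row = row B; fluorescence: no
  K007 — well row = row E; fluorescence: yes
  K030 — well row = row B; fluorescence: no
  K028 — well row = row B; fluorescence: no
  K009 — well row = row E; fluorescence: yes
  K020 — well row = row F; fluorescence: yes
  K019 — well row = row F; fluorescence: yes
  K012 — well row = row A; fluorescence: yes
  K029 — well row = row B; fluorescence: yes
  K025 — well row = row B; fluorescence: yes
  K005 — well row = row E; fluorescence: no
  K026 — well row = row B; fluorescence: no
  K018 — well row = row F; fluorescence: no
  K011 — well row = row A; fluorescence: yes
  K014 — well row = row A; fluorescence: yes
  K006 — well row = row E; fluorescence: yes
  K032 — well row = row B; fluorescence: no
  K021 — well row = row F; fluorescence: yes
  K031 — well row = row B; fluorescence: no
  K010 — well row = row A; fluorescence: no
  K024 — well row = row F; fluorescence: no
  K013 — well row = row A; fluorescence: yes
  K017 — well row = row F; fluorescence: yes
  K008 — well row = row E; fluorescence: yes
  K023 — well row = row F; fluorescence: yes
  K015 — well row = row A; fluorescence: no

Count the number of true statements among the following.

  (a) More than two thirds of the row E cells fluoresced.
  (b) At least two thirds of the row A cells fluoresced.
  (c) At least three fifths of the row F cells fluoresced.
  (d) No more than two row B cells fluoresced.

4

(a) row E: |A| = 5, |A ∩ B| = 4; needs |A ∩ B| / |A| > 2/3 — true.
(b) row A: |A| = 6, |A ∩ B| = 4; needs |A ∩ B| / |A| ≥ 2/3 — true.
(c) row F: |A| = 9, |A ∩ B| = 6; needs |A ∩ B| / |A| ≥ 3/5 — true.
(d) row B: |A| = 8, |A ∩ B| = 2; needs |A ∩ B| ≤ 2 — true.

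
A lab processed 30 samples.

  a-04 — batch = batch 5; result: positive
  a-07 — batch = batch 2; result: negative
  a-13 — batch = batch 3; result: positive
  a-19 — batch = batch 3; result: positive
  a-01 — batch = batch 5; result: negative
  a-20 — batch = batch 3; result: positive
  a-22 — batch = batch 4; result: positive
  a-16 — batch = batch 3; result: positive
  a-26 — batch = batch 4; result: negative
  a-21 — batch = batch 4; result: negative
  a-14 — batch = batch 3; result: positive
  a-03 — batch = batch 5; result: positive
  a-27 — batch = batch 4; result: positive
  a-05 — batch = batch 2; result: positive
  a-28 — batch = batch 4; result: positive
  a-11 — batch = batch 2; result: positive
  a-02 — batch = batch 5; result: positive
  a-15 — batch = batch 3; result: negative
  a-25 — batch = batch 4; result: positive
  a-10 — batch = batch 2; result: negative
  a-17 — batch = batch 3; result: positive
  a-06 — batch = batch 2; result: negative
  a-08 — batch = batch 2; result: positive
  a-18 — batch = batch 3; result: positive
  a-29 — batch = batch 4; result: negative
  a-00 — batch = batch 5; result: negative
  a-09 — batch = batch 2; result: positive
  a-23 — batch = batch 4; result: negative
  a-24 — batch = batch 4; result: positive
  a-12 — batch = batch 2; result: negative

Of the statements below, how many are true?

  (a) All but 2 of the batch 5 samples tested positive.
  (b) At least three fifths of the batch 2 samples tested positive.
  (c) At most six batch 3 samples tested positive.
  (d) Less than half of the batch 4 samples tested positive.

(a) batch 5: |A| = 5, |A ∩ B| = 3; needs |A ∖ B| = 2 — true.
(b) batch 2: |A| = 8, |A ∩ B| = 4; needs |A ∩ B| / |A| ≥ 3/5 — false.
(c) batch 3: |A| = 8, |A ∩ B| = 7; needs |A ∩ B| ≤ 6 — false.
(d) batch 4: |A| = 9, |A ∩ B| = 5; needs |A ∩ B| < |A ∖ B| — false.

1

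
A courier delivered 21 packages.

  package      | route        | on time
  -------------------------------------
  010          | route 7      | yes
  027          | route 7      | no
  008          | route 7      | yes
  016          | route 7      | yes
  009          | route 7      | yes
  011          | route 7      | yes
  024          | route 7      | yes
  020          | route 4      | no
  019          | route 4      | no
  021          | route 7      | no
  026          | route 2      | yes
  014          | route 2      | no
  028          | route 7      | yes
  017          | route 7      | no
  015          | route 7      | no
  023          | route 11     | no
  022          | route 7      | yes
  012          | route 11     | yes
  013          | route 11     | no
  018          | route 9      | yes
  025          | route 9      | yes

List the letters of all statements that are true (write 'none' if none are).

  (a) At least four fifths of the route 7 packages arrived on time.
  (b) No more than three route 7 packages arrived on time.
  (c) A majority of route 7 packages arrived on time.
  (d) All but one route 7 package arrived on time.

|A| = 12, |A ∩ B| = 8, |A ∖ B| = 4.
(a) |A ∩ B| / |A| ≥ 4/5: fails.
(b) |A ∩ B| ≤ 3: fails.
(c) |A ∩ B| > |A ∖ B|: holds.
(d) |A ∖ B| = 1: fails.

(c)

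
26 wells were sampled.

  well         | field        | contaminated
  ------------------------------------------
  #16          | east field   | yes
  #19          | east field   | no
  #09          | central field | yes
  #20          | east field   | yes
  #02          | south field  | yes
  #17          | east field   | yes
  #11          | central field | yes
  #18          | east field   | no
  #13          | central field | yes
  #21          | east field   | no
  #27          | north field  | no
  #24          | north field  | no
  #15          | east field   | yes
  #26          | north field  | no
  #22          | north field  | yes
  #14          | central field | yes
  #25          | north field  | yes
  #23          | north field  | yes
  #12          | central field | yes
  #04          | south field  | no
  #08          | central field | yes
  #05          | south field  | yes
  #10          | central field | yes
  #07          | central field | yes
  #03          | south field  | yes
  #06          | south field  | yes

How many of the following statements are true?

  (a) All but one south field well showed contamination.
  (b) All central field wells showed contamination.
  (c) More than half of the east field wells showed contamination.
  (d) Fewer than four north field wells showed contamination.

4

(a) south field: |A| = 5, |A ∩ B| = 4; needs |A ∖ B| = 1 — true.
(b) central field: |A| = 8, |A ∩ B| = 8; needs A ⊆ B, i.e. every element of A is in B (|A ∖ B| = 0) — true.
(c) east field: |A| = 7, |A ∩ B| = 4; needs |A ∩ B| > |A ∖ B| — true.
(d) north field: |A| = 6, |A ∩ B| = 3; needs |A ∩ B| < 4 — true.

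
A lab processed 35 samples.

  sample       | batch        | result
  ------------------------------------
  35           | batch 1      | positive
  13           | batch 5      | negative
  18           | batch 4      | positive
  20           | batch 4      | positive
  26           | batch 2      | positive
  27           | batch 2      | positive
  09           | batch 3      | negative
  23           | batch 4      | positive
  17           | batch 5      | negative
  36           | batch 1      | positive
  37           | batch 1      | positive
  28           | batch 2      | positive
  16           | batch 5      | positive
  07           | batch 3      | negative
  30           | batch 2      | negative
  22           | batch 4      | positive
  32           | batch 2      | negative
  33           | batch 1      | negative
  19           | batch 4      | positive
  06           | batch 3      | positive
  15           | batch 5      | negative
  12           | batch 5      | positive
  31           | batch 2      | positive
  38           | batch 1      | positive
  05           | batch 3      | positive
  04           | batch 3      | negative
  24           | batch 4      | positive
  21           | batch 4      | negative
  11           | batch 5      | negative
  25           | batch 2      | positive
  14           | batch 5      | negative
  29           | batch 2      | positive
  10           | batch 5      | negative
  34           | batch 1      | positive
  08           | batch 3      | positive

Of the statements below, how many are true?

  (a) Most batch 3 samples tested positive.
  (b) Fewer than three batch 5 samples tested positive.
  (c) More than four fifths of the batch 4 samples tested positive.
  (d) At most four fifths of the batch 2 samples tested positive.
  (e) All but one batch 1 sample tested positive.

4

(a) batch 3: |A| = 6, |A ∩ B| = 3; needs |A ∩ B| > |A ∖ B| — false.
(b) batch 5: |A| = 8, |A ∩ B| = 2; needs |A ∩ B| < 3 — true.
(c) batch 4: |A| = 7, |A ∩ B| = 6; needs |A ∩ B| / |A| > 4/5 — true.
(d) batch 2: |A| = 8, |A ∩ B| = 6; needs |A ∩ B| / |A| ≤ 4/5 — true.
(e) batch 1: |A| = 6, |A ∩ B| = 5; needs |A ∖ B| = 1 — true.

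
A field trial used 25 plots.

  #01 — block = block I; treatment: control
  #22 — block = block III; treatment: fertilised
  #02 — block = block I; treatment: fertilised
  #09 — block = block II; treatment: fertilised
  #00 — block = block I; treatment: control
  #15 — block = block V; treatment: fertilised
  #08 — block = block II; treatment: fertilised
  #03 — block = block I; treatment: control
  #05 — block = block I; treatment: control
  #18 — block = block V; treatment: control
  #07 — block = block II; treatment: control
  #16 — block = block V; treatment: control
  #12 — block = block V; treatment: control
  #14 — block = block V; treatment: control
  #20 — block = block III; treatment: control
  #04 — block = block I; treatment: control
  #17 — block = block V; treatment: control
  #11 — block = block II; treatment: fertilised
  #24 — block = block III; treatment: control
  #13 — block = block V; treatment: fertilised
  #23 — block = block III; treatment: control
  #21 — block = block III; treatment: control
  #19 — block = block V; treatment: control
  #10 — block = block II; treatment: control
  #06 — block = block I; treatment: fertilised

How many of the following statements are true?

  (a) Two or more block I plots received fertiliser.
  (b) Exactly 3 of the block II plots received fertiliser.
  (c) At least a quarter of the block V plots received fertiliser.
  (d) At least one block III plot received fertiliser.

4

(a) block I: |A| = 7, |A ∩ B| = 2; needs |A ∩ B| ≥ 2 — true.
(b) block II: |A| = 5, |A ∩ B| = 3; needs |A ∩ B| = 3 — true.
(c) block V: |A| = 8, |A ∩ B| = 2; needs |A ∩ B| / |A| ≥ 1/4 — true.
(d) block III: |A| = 5, |A ∩ B| = 1; needs A ∩ B ≠ ∅ (|A ∩ B| ≥ 1) — true.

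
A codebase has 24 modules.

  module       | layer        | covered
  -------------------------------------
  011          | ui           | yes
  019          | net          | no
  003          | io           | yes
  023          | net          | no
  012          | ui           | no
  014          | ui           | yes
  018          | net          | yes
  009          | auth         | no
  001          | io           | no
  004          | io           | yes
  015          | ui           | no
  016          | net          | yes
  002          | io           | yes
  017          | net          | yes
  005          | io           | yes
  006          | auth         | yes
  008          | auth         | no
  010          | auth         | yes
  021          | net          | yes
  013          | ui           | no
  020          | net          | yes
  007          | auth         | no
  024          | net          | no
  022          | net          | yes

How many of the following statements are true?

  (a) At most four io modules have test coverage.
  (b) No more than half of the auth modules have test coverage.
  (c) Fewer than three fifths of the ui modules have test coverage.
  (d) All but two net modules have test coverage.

3

(a) io: |A| = 5, |A ∩ B| = 4; needs |A ∩ B| ≤ 4 — true.
(b) auth: |A| = 5, |A ∩ B| = 2; needs |A ∩ B| ≤ |A ∖ B| — true.
(c) ui: |A| = 5, |A ∩ B| = 2; needs |A ∩ B| / |A| < 3/5 — true.
(d) net: |A| = 9, |A ∩ B| = 6; needs |A ∖ B| = 2 — false.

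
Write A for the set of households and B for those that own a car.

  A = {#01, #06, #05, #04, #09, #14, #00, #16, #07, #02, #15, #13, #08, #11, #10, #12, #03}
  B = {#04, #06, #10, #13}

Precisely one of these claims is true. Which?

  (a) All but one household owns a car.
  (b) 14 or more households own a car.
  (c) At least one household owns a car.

|A| = 17, |A ∩ B| = 4, |A ∖ B| = 13.
(a) requires |A ∖ B| = 1: false.
(b) requires |A ∩ B| ≥ 14: false.
(c) requires A ∩ B ≠ ∅ (|A ∩ B| ≥ 1): true.

(c)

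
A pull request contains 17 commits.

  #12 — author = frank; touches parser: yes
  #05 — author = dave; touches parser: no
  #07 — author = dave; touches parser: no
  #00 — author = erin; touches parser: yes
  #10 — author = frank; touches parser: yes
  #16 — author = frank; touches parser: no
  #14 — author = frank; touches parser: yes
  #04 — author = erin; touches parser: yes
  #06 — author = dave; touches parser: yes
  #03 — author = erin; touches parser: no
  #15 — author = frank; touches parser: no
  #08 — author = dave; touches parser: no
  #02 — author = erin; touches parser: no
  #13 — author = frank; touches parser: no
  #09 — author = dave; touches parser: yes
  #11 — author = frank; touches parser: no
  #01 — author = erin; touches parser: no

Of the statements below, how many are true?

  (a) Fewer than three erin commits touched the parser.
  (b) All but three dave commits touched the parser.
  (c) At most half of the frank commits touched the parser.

(a) erin: |A| = 5, |A ∩ B| = 2; needs |A ∩ B| < 3 — true.
(b) dave: |A| = 5, |A ∩ B| = 2; needs |A ∖ B| = 3 — true.
(c) frank: |A| = 7, |A ∩ B| = 3; needs |A ∩ B| ≤ |A ∖ B| — true.

3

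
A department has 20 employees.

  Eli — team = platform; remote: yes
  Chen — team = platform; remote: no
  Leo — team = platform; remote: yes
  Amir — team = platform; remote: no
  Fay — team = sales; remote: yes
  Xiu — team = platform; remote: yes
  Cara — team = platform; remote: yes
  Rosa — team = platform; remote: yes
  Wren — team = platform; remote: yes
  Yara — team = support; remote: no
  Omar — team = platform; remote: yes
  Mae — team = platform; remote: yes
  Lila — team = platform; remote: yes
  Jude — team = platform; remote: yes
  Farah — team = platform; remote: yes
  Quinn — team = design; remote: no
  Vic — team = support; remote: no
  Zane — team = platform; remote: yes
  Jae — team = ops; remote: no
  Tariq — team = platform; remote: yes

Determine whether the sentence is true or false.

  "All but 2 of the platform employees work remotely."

True

Truth condition: |A ∖ B| = 2.
|A| = 15, |A ∩ B| = 13, |A ∖ B| = 2.
|A ∖ B| = 2, so the statement is true.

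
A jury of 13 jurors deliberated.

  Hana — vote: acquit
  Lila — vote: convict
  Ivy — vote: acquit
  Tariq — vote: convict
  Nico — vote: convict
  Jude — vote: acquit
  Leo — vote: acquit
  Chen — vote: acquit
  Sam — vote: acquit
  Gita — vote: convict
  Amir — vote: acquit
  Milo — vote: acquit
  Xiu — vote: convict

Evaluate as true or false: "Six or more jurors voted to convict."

False

The determiner here denotes the relation: |A ∩ B| ≥ 6.
A (the restrictor) = {Hana, Lila, Ivy, Tariq, Nico, Jude, Leo, Chen, Sam, Gita, Amir, Milo, Xiu}, |A| = 13.
A ∩ B = {Lila, Tariq, Nico, Gita, Xiu}, so |A ∩ B| = 5.
|A ∩ B| = 5, so the statement is false.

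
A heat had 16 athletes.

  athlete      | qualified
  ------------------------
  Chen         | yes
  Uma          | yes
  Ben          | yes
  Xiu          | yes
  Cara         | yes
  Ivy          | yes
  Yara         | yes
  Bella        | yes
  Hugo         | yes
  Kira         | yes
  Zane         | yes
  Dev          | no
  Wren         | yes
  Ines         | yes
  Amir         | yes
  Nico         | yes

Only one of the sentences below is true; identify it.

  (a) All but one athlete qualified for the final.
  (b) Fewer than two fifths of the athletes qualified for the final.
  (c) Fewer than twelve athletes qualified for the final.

(a)

|A| = 16, |A ∩ B| = 15, |A ∖ B| = 1.
(a) requires |A ∖ B| = 1: true.
(b) requires |A ∩ B| / |A| < 2/5: false.
(c) requires |A ∩ B| < 12: false.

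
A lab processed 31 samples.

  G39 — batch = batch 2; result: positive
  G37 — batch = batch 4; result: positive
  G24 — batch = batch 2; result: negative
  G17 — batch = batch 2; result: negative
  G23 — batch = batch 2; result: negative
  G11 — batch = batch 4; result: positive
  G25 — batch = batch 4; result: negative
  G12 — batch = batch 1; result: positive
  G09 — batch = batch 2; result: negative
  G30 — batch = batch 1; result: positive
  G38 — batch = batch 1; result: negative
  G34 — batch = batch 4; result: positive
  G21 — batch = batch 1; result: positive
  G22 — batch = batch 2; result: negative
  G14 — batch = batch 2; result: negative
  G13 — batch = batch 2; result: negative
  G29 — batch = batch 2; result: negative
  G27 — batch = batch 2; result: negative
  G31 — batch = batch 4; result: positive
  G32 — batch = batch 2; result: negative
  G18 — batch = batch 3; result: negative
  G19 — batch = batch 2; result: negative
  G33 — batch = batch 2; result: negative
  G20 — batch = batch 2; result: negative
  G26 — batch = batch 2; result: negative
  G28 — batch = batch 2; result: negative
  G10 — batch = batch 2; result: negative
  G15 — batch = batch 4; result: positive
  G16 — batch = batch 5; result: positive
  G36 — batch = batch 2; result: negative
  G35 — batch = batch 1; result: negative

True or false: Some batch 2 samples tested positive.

Truth condition: A ∩ B ≠ ∅ (|A ∩ B| ≥ 1).
|A| = 18, |A ∩ B| = 1, |A ∖ B| = 17.
So the statement is true.

True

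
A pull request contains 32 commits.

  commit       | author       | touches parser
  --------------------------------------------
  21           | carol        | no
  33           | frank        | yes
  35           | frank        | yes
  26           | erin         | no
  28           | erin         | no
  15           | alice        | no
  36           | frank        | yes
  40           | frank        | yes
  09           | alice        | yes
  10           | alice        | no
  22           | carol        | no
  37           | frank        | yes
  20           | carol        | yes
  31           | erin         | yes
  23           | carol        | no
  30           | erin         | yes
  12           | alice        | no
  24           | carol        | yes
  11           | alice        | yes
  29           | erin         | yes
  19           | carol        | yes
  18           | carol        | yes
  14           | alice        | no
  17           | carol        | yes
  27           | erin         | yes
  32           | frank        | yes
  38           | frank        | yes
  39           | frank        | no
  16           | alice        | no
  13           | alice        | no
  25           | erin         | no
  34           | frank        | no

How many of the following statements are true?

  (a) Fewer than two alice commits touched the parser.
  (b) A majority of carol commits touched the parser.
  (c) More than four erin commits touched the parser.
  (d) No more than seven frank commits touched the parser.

2

(a) alice: |A| = 8, |A ∩ B| = 2; needs |A ∩ B| < 2 — false.
(b) carol: |A| = 8, |A ∩ B| = 5; needs |A ∩ B| > |A ∖ B| — true.
(c) erin: |A| = 7, |A ∩ B| = 4; needs |A ∩ B| > 4 — false.
(d) frank: |A| = 9, |A ∩ B| = 7; needs |A ∩ B| ≤ 7 — true.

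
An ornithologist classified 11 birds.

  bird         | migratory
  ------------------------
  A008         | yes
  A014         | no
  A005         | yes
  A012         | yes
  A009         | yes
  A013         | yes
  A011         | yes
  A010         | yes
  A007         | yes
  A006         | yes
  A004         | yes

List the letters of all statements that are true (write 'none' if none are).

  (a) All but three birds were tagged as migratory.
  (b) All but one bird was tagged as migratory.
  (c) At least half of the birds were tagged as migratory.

(b), (c)

|A| = 11, |A ∩ B| = 10, |A ∖ B| = 1.
(a) |A ∖ B| = 3: fails.
(b) |A ∖ B| = 1: holds.
(c) |A ∩ B| ≥ |A ∖ B|: holds.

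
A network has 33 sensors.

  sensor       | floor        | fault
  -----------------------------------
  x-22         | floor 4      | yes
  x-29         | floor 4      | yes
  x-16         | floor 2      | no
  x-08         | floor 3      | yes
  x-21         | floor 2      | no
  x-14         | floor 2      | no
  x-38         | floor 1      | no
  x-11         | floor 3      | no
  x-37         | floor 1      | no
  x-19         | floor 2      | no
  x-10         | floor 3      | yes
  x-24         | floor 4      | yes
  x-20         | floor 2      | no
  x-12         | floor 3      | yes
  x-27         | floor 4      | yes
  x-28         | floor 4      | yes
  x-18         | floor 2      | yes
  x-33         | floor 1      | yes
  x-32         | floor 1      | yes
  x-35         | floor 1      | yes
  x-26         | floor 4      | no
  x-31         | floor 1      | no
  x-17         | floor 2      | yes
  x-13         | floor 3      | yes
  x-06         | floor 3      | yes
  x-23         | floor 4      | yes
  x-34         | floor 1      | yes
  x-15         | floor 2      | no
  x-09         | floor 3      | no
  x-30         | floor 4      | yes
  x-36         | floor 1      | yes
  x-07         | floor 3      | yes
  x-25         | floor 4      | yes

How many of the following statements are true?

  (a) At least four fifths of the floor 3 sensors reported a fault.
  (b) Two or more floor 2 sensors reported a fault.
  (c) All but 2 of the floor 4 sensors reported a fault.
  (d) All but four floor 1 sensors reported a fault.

(a) floor 3: |A| = 8, |A ∩ B| = 6; needs |A ∩ B| / |A| ≥ 4/5 — false.
(b) floor 2: |A| = 8, |A ∩ B| = 2; needs |A ∩ B| ≥ 2 — true.
(c) floor 4: |A| = 9, |A ∩ B| = 8; needs |A ∖ B| = 2 — false.
(d) floor 1: |A| = 8, |A ∩ B| = 5; needs |A ∖ B| = 4 — false.

1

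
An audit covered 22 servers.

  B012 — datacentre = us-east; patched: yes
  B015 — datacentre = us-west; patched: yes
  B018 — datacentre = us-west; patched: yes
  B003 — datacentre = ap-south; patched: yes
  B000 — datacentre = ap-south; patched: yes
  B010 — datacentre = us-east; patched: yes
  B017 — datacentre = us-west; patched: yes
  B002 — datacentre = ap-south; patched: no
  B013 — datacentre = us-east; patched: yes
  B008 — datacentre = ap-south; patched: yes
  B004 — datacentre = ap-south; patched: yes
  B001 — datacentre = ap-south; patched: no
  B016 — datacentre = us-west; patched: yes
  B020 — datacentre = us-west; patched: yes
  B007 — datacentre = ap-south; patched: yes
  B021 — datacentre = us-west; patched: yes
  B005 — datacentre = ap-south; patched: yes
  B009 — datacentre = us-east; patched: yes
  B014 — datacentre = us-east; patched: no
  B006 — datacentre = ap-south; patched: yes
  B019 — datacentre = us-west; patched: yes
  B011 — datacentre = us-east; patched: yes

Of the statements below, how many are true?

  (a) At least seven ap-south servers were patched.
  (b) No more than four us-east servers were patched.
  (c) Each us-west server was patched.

(a) ap-south: |A| = 9, |A ∩ B| = 7; needs |A ∩ B| ≥ 7 — true.
(b) us-east: |A| = 6, |A ∩ B| = 5; needs |A ∩ B| ≤ 4 — false.
(c) us-west: |A| = 7, |A ∩ B| = 7; needs A ⊆ B, i.e. every element of A is in B (|A ∖ B| = 0) — true.

2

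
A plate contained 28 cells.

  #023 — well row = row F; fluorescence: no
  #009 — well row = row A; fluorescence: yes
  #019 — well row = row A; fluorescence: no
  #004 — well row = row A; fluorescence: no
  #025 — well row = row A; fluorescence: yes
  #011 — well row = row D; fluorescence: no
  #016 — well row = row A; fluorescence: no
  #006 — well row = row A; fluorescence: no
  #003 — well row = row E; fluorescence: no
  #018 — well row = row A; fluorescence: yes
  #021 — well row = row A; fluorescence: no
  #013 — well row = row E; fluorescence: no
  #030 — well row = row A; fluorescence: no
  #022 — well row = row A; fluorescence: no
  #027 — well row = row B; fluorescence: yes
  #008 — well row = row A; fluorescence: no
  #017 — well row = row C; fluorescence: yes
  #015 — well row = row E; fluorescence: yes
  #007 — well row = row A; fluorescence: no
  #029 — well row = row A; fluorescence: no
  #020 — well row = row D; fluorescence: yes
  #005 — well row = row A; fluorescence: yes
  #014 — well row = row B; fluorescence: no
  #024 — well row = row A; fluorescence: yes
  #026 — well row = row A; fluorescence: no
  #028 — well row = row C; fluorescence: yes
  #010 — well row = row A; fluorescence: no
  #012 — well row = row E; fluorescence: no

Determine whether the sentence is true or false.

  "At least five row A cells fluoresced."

True

Truth condition: |A ∩ B| ≥ 5.
|A| = 17, |A ∩ B| = 5, |A ∖ B| = 12.
|A ∩ B| = 5, so the statement is true.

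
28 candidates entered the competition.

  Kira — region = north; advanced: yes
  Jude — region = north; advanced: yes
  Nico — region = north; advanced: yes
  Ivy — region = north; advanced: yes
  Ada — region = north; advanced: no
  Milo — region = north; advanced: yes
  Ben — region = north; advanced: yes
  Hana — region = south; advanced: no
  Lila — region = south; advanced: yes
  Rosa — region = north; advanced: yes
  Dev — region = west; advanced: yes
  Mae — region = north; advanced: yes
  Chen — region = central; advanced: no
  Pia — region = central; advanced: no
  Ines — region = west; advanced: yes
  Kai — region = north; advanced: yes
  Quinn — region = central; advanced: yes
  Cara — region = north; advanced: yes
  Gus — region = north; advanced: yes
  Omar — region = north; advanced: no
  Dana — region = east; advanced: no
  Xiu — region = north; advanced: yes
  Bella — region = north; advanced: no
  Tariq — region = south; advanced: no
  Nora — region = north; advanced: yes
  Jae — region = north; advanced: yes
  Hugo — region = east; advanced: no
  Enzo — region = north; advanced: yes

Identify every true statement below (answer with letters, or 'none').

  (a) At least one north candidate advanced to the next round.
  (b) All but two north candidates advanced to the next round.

|A| = 18, |A ∩ B| = 15, |A ∖ B| = 3.
(a) A ∩ B ≠ ∅ (|A ∩ B| ≥ 1): holds.
(b) |A ∖ B| = 2: fails.

(a)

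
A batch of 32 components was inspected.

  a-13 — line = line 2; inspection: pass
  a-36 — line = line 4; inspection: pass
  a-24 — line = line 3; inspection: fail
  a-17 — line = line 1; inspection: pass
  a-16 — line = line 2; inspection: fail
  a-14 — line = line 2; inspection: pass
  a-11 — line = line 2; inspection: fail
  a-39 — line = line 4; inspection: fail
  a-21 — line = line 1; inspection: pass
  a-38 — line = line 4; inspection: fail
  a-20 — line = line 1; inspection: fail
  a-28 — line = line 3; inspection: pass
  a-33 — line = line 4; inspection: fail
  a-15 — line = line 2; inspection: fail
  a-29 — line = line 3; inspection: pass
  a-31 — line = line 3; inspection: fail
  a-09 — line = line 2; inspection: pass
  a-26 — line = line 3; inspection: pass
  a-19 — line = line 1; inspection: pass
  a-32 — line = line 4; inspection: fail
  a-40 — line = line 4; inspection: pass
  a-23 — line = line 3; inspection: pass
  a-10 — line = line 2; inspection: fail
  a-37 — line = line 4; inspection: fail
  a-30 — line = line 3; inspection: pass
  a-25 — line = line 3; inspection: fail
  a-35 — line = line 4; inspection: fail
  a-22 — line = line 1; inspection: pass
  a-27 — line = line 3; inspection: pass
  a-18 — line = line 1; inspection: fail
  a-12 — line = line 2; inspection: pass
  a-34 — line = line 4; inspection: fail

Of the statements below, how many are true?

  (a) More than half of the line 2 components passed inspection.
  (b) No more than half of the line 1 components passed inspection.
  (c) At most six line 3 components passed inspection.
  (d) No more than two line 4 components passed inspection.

2

(a) line 2: |A| = 8, |A ∩ B| = 4; needs |A ∩ B| > |A ∖ B| — false.
(b) line 1: |A| = 6, |A ∩ B| = 4; needs |A ∩ B| ≤ |A ∖ B| — false.
(c) line 3: |A| = 9, |A ∩ B| = 6; needs |A ∩ B| ≤ 6 — true.
(d) line 4: |A| = 9, |A ∩ B| = 2; needs |A ∩ B| ≤ 2 — true.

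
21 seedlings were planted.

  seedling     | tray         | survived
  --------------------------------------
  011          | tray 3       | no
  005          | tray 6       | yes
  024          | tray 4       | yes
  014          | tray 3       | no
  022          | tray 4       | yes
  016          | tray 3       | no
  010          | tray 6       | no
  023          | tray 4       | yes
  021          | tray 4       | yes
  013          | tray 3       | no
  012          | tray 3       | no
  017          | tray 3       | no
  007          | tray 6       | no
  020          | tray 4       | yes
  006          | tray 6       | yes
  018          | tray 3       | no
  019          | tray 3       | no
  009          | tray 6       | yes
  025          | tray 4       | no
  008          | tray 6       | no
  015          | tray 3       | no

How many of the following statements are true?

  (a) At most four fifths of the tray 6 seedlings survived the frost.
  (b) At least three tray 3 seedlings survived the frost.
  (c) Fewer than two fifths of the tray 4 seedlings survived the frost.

1

(a) tray 6: |A| = 6, |A ∩ B| = 3; needs |A ∩ B| / |A| ≤ 4/5 — true.
(b) tray 3: |A| = 9, |A ∩ B| = 0; needs |A ∩ B| ≥ 3 — false.
(c) tray 4: |A| = 6, |A ∩ B| = 5; needs |A ∩ B| / |A| < 2/5 — false.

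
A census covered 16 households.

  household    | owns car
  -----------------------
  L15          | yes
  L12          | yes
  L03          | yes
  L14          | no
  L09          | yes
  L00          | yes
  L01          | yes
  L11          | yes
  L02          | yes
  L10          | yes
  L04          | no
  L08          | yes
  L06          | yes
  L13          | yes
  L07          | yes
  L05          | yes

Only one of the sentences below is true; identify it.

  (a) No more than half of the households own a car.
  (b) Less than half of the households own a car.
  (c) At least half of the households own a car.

|A| = 16, |A ∩ B| = 14, |A ∖ B| = 2.
(a) requires |A ∩ B| ≤ |A ∖ B|: false.
(b) requires |A ∩ B| < |A ∖ B|: false.
(c) requires |A ∩ B| ≥ |A ∖ B|: true.

(c)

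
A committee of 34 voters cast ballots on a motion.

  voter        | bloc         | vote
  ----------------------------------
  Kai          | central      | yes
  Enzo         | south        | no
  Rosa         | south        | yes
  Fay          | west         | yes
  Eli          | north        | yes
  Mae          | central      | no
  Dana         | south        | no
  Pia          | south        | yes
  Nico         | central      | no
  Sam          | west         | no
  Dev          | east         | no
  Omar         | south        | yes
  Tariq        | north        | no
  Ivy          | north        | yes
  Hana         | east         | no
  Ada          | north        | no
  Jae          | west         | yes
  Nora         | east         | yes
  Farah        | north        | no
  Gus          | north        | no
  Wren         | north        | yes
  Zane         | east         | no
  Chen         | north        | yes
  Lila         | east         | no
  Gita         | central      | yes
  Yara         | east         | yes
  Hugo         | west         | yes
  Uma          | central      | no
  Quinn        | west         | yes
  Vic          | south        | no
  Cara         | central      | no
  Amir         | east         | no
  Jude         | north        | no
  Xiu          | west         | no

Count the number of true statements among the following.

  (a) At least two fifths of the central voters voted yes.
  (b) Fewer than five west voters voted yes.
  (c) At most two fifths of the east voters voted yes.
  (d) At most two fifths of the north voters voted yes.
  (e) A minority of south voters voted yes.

2

(a) central: |A| = 6, |A ∩ B| = 2; needs |A ∩ B| / |A| ≥ 2/5 — false.
(b) west: |A| = 6, |A ∩ B| = 4; needs |A ∩ B| < 5 — true.
(c) east: |A| = 7, |A ∩ B| = 2; needs |A ∩ B| / |A| ≤ 2/5 — true.
(d) north: |A| = 9, |A ∩ B| = 4; needs |A ∩ B| / |A| ≤ 2/5 — false.
(e) south: |A| = 6, |A ∩ B| = 3; needs |A ∩ B| < |A ∖ B| — false.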